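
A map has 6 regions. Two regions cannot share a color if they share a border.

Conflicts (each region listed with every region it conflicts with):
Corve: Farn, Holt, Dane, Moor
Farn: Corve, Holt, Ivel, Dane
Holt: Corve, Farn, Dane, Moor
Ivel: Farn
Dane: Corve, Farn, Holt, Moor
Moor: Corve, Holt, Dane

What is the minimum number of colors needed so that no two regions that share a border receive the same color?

4

Corve, Holt, Dane, Moor all conflict with each other, so at least 4 colors are needed.
4 colors suffice: color 1 → {Farn, Moor}; color 2 → {Holt, Ivel}; color 3 → {Corve}; color 4 → {Dane}. No two conflicting regions share a color.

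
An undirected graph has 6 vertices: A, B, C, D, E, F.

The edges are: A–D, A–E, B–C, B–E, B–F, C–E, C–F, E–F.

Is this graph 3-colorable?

No

B, C, E, F form a clique, so at least 4 colors are needed.
So 3 colors are not enough.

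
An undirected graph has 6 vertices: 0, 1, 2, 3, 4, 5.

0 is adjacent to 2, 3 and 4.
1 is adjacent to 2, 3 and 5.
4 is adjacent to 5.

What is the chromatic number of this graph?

3

The cycle 5-1-3-0-4-5 has odd length 5, so it cannot be 2-colored; at least 3 colors are needed.
3 colors suffice: 0=a, 1=a, 2=b, 3=b, 4=c, 5=b. Each edge has distinct colors on its endpoints.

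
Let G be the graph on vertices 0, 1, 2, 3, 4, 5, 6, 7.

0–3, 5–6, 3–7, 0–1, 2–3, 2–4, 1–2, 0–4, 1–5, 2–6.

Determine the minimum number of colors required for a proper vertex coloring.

2

2 and 4 are adjacent, so at least 2 colors are needed.
2 colors suffice: 0=a, 1=b, 2=a, 3=b, 4=b, 5=a, 6=b, 7=a. Every edge joins two different colors.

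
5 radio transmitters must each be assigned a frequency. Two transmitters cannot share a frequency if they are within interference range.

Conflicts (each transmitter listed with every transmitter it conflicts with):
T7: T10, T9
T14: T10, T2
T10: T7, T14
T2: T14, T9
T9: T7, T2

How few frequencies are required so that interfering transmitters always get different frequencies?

The cycle T7-T10-T14-T2-T9-T7 has odd length 5, so it cannot be 2-colored; at least 3 frequencies are needed.
A valid assignment using 3 frequencies: T7=3, T14=1, T10=2, T2=2, T9=1. Every pair that conflicts lands in different frequencies.

3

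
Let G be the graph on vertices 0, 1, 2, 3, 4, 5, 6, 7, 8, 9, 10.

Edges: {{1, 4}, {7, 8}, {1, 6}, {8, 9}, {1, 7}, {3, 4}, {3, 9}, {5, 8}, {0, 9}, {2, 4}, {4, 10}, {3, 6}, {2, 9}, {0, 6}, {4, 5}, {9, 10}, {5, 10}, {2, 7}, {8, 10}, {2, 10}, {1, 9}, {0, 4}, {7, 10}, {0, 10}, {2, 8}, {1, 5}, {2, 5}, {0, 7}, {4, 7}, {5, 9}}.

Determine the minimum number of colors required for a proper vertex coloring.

5

2, 5, 8, 9, 10 form a clique, so at least 5 colors are needed.
A valid assignment using 5 colors: 0=c, 1=b, 2=c, 3=b, 4=a, 5=d, 6=a, 7=d, 8=e, 9=a, 10=b. Every edge joins two different colors.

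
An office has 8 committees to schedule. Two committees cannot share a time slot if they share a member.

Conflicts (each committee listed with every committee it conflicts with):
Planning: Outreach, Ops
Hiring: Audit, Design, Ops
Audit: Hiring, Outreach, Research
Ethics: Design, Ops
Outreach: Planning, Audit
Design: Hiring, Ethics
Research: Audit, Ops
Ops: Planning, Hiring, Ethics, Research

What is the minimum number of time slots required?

The cycle Ops-Hiring-Audit-Outreach-Planning-Ops has odd length 5, so it cannot be 2-colored; at least 3 time slots are needed.
A valid assignment using 3 time slots: Planning=2, Hiring=2, Audit=1, Ethics=2, Outreach=3, Design=1, Research=2, Ops=1. Each listed conflict is separated.

3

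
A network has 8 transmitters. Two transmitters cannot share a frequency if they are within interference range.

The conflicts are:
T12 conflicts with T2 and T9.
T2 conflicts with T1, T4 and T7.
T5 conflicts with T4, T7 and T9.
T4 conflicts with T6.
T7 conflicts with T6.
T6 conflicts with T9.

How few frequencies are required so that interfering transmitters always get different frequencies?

3

The cycle T12-T2-T7-T6-T9-T12 has odd length 5, so it cannot be 2-colored; at least 3 frequencies are needed.
3 frequencies suffice: T12=3, T2=1, T1=2, T5=1, T4=2, T7=2, T6=1, T9=2. Every pair that conflicts lands in different frequencies.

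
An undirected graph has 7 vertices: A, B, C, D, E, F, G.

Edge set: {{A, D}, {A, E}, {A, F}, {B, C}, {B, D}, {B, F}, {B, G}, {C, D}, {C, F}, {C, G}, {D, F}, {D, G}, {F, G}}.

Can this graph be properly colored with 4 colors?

No

B, C, D, F, G are mutually adjacent (a clique of size 5), so at least 5 colors are needed.
So 4 colors are not enough.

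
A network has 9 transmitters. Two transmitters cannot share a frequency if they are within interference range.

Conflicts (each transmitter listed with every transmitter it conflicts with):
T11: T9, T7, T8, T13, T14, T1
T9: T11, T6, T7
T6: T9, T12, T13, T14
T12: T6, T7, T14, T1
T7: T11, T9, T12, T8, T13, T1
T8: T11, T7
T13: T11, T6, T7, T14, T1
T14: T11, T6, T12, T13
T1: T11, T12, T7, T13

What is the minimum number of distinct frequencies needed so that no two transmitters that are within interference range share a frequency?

T11, T7, T13, T1 are mutually in conflict, so at least 4 frequencies are needed.
4 frequencies suffice: T11=1, T9=3, T6=2, T12=1, T7=2, T8=3, T13=3, T14=4, T1=4. No two conflicting transmitters share a frequency.

4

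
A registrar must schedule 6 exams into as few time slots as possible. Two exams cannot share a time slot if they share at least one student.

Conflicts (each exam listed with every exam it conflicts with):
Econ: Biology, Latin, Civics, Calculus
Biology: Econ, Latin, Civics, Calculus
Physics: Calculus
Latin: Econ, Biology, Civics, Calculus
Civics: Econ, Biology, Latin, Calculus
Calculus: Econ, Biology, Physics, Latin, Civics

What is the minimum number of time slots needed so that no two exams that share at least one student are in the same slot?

Econ, Biology, Latin, Civics, Calculus all conflict with each other, so at least 5 time slots are needed.
5 time slots suffice: Econ=5, Biology=2, Physics=2, Latin=4, Civics=3, Calculus=1. Every pair that conflicts lands in different time slots.

5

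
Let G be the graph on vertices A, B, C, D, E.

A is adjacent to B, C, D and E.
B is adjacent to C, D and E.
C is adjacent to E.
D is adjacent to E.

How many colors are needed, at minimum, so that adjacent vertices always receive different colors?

A, B, D, E are pairwise adjacent (a clique of size 4), so at least 4 colors are needed.
4 colors suffice: color 1 → {E}; color 2 → {B}; color 3 → {A}; color 4 → {C, D}. Each edge has distinct colors on its endpoints.

4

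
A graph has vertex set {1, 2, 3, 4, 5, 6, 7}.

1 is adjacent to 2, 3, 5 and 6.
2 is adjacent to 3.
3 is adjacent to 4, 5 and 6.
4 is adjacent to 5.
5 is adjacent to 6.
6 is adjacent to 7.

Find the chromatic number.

4

1, 3, 5, 6 form a clique, so at least 4 colors are needed.
One proper 4-coloring: 1=b, 2=c, 3=a, 4=b, 5=c, 6=d, 7=a. Each edge has distinct colors on its endpoints.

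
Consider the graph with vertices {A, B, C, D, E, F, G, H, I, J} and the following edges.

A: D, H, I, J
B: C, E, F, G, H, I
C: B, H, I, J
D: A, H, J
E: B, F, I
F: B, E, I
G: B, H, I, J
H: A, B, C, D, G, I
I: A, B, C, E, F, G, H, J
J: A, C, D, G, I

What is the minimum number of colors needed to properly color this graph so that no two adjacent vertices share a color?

4

B, E, F, I are pairwise adjacent (a clique of size 4), so at least 4 colors are needed.
A valid assignment using 4 colors: A=yellow, B=blue, C=yellow, D=red, E=yellow, F=green, G=yellow, H=green, I=red, J=blue. Each edge has distinct colors on its endpoints.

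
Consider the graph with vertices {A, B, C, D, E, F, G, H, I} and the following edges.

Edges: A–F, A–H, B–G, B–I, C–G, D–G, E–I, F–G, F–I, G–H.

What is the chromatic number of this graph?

2

E and I are adjacent, so at least 2 colors are needed.
One proper 2-coloring: A=1, B=2, C=2, D=2, E=2, F=2, G=1, H=2, I=1. Every edge joins two different colors.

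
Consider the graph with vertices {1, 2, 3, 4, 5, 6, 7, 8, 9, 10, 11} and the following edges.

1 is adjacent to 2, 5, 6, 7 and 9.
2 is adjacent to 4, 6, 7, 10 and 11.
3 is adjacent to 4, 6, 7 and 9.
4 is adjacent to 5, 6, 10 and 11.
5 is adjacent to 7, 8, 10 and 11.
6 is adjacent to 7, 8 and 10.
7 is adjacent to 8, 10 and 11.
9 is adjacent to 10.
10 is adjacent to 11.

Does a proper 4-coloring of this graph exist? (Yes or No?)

The chromatic number is 4. 2, 4, 6, 10 form a clique, so at least 4 colors are needed.
4 colors suffice: color red → {4, 7, 9}; color blue → {6, 11}; color green → {1, 3, 8, 10}; color yellow → {2, 5}.
That is already a proper 4-coloring.

Yes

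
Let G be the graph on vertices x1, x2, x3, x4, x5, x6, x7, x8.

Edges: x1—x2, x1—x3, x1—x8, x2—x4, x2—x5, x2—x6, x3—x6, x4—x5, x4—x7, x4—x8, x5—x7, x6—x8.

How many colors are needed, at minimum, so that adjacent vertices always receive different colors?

x4, x5, x7 are pairwise adjacent, so at least 3 colors are needed.
3 colors suffice: color 1 → {x2, x3, x7, x8}; color 2 → {x1, x4, x6}; color 3 → {x5}. Every edge joins two different colors.

3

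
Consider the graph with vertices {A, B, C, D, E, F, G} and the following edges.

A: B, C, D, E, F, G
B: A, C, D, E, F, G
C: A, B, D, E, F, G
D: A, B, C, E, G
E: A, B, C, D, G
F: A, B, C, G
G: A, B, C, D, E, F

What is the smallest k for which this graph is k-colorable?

6

A, B, C, D, E, G form a clique, so at least 6 colors are needed.
6 colors suffice: color 1 → {G}; color 2 → {B}; color 3 → {A}; color 4 → {C}; color 5 → {E, F}; color 6 → {D}. No two adjacent vertices share a color.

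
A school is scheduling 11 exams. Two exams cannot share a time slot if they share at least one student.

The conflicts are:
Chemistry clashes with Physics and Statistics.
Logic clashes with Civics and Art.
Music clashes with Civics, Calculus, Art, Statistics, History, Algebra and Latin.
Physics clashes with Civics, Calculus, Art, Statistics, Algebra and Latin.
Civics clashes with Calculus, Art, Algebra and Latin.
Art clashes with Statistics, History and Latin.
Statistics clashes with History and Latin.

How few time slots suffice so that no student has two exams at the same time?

Music, Art, Statistics, Latin all conflict with each other, so at least 4 time slots are needed.
4 time slots suffice: time slot 1 → {Logic, Music, Physics}; time slot 2 → {Chemistry, Calculus, Art, Algebra}; time slot 3 → {Civics, Statistics}; time slot 4 → {History, Latin}. Every pair that conflicts lands in different time slots.

4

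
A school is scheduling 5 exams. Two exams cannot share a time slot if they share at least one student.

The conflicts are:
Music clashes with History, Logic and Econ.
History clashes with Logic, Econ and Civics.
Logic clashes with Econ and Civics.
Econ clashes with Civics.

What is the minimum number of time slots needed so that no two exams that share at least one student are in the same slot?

4

Music, History, Logic, Econ pairwise conflict, so at least 4 time slots are needed.
Using 4 time slots: Music=4, History=3, Logic=2, Econ=1, Civics=4. No two conflicting exams share a time slot.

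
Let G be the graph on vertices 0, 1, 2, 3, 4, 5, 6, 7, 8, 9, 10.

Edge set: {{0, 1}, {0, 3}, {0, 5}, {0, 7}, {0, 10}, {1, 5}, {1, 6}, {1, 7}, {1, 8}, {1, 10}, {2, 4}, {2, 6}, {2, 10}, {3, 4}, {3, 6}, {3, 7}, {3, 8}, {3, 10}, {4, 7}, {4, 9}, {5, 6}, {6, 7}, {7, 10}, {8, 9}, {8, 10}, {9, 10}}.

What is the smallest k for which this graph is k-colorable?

0, 3, 7, 10 are mutually adjacent (a clique of size 4), so at least 4 colors are needed.
4 colors suffice: color red → {4, 6, 10}; color blue → {2, 5, 7, 8}; color green → {1, 3, 9}; color yellow → {0}. No two adjacent vertices share a color.

4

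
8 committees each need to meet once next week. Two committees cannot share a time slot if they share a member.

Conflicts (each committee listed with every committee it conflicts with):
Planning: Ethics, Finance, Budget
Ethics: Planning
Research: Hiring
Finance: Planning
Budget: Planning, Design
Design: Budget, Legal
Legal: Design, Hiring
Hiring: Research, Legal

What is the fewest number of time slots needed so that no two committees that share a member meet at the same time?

Legal and Hiring conflict, so at least 2 time slots are needed.
2 time slots suffice: time slot 1 → {Planning, Design, Hiring}; time slot 2 → {Ethics, Research, Finance, Budget, Legal}. Every pair that conflicts lands in different time slots.

2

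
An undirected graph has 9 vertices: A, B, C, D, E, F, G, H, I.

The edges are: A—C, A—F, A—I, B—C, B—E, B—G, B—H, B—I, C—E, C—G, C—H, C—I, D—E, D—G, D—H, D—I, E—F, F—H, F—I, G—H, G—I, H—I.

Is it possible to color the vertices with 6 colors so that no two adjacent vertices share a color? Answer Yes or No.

The chromatic number is 5. B, C, G, H, I are mutually adjacent (a clique of size 5), so at least 5 colors are needed.
One proper 5-coloring: A=green, B=yellow, C=blue, D=blue, E=red, F=blue, G=purple, H=green, I=red.
Since 6 ≥ 5, a proper 6-coloring certainly exists.

Yes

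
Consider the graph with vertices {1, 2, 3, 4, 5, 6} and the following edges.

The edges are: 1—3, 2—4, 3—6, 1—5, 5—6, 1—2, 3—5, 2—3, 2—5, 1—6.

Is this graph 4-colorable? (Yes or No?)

The chromatic number is 4. 1, 3, 5, 6 form a clique, so at least 4 colors are needed.
4 colors suffice: color a → {2, 6}; color b → {1, 4}; color c → {3}; color d → {5}.
That is already a proper 4-coloring.

Yes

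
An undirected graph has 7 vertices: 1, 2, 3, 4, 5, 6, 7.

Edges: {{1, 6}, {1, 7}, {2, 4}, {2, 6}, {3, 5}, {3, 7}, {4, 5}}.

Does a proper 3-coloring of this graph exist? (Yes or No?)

The chromatic number is 3. The cycle 7-3-5-4-2-6-1-7 has odd length 7, so it cannot be 2-colored; at least 3 colors are needed.
3 colors suffice: 1=red, 2=blue, 3=red, 4=red, 5=blue, 6=green, 7=blue.
That is already a proper 3-coloring.

Yes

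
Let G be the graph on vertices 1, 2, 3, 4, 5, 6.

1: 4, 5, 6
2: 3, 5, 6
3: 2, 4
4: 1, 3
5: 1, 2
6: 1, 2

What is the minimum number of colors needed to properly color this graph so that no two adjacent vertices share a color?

3

The cycle 4-1-5-2-3-4 has odd length 5, so it cannot be 2-colored; at least 3 colors are needed.
A valid assignment using 3 colors: 1=a, 2=a, 3=c, 4=b, 5=b, 6=b. Every edge joins two different colors.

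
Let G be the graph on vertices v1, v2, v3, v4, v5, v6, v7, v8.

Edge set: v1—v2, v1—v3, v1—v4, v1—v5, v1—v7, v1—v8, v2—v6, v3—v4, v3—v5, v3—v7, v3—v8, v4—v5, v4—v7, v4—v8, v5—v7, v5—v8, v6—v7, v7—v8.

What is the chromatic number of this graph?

v1, v3, v4, v5, v7, v8 form a clique, so at least 6 colors are needed.
6 colors suffice: color 1 → {v2, v7}; color 2 → {v1, v6}; color 3 → {v3}; color 4 → {v5}; color 5 → {v4}; color 6 → {v8}. Every edge joins two different colors.

6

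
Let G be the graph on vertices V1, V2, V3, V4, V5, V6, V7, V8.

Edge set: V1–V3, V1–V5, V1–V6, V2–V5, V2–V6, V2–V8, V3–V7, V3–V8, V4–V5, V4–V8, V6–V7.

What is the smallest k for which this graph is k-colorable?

3

The cycle V8-V2-V6-V7-V3-V8 has odd length 5, so it cannot be 2-colored; at least 3 colors are needed.
A valid assignment using 3 colors: V1=2, V2=2, V3=1, V4=2, V5=1, V6=1, V7=2, V8=3. Each edge has distinct colors on its endpoints.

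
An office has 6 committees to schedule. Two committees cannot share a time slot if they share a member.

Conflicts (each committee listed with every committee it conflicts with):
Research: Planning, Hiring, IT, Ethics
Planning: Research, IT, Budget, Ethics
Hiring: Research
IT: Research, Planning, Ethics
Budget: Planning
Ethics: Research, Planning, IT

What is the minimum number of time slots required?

4

Research, Planning, IT, Ethics are mutually in conflict, so at least 4 time slots are needed.
4 time slots suffice: time slot 1 → {Planning, Hiring}; time slot 2 → {Research, Budget}; time slot 3 → {Ethics}; time slot 4 → {IT}. Every pair that conflicts lands in different time slots.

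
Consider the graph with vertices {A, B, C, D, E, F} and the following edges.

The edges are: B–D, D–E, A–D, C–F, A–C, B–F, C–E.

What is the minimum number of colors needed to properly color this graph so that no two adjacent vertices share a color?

3

The cycle F-C-A-D-B-F has odd length 5, so it cannot be 2-colored; at least 3 colors are needed.
3 colors suffice: color 1 → {C, D}; color 2 → {A, B, E}; color 3 → {F}. No two adjacent vertices share a color.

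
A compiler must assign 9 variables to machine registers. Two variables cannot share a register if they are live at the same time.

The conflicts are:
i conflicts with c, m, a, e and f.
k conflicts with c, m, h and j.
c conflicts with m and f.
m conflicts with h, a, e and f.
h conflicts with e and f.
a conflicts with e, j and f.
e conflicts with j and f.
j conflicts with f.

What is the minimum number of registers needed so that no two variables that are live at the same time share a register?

i, m, a, e, f pairwise conflict, so at least 5 registers are needed.
5 registers suffice: register 1 → {k, f}; register 2 → {m, j}; register 3 → {c, e}; register 4 → {i, h}; register 5 → {a}. No two conflicting variables share a register.

5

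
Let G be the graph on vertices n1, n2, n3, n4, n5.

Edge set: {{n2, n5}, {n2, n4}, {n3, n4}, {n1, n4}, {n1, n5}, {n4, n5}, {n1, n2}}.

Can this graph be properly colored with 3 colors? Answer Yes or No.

No

n1, n2, n4, n5 form a clique, so at least 4 colors are needed.
So 3 colors are not enough.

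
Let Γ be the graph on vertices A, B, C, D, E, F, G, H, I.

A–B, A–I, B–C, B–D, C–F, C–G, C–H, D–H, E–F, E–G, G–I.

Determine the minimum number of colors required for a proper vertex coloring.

The cycle C-G-I-A-B-C has odd length 5, so it cannot be 2-colored; at least 3 colors are needed.
3 colors suffice: color 1 → {C, D, E, I}; color 2 → {B, F, G, H}; color 3 → {A}. Every edge joins two different colors.

3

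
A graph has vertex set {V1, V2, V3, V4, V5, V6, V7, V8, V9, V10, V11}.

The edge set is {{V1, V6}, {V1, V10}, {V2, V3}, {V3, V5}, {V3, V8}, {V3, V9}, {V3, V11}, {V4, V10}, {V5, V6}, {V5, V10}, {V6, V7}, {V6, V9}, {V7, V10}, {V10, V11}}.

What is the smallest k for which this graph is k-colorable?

V1 and V10 are adjacent, so at least 2 colors are needed.
2 colors suffice: V1=2, V2=2, V3=1, V4=2, V5=2, V6=1, V7=2, V8=2, V9=2, V10=1, V11=2. Each edge has distinct colors on its endpoints.

2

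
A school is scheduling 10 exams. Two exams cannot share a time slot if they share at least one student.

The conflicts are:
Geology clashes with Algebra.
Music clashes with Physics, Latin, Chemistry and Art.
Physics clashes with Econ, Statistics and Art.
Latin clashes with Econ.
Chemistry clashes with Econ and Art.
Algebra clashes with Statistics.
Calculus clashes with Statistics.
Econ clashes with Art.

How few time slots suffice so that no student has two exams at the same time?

3

Music, Chemistry, Art are mutually in conflict, so at least 3 time slots are needed.
3 time slots suffice: Geology=1, Music=1, Physics=3, Latin=2, Chemistry=3, Algebra=2, Calculus=2, Econ=1, Statistics=1, Art=2. Every pair that conflicts lands in different time slots.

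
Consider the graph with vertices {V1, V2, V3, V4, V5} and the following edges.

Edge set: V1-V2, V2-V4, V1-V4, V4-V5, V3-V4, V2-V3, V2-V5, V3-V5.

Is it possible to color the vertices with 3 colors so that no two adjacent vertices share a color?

V2, V3, V4, V5 are mutually adjacent (a clique of size 4), so at least 4 colors are needed.
So 3 colors are not enough.

No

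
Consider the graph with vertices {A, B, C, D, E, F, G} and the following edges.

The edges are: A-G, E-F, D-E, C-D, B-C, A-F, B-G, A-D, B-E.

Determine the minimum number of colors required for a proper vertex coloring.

3

The cycle C-B-G-A-D-C has odd length 5, so it cannot be 2-colored; at least 3 colors are needed.
One proper 3-coloring: A=1, B=1, C=2, D=3, E=2, F=3, G=2. Every edge joins two different colors.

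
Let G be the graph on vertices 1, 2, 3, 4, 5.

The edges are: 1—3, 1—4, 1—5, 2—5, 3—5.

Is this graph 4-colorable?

The chromatic number is 3. 1, 3, 5 are mutually adjacent, so at least 3 colors are needed.
3 colors suffice: color red → {1, 2}; color blue → {4, 5}; color green → {3}.
Since 4 ≥ 3, a proper 4-coloring certainly exists.

Yes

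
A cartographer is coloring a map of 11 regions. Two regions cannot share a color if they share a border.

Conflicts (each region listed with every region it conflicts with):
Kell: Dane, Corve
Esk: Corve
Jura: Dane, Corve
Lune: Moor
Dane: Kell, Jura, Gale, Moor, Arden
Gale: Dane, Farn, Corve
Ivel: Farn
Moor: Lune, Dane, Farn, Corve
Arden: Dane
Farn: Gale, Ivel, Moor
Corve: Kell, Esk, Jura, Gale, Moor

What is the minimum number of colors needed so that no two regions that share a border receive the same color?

2

Jura and Corve conflict, so at least 2 colors are needed.
2 colors suffice: color 1 → {Lune, Dane, Farn, Corve}; color 2 → {Kell, Esk, Jura, Gale, Ivel, Moor, Arden}. No two conflicting regions share a color.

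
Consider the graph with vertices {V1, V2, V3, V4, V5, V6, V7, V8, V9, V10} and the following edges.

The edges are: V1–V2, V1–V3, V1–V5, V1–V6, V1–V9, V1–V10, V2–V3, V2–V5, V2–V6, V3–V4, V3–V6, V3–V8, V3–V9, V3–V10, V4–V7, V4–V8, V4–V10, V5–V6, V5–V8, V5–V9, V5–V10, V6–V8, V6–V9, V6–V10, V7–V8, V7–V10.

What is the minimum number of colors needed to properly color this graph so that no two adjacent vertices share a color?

4

V1, V2, V5, V6 are mutually adjacent (a clique of size 4), so at least 4 colors are needed.
A valid assignment using 4 colors: V1=4, V2=3, V3=2, V4=1, V5=2, V6=1, V7=2, V8=3, V9=3, V10=3. Every edge joins two different colors.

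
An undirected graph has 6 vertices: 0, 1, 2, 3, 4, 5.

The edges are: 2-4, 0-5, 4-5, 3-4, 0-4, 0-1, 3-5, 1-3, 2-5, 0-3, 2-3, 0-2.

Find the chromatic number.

0, 2, 3, 4, 5 are mutually adjacent (a clique of size 5), so at least 5 colors are needed.
5 colors suffice: color a → {0}; color b → {3}; color c → {1, 5}; color d → {2}; color e → {4}. No two adjacent vertices share a color.

5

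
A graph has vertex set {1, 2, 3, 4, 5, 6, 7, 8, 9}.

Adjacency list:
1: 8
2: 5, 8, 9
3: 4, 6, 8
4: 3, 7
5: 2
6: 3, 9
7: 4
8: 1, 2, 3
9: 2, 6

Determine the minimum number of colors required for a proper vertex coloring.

3

The cycle 6-9-2-8-3-6 has odd length 5, so it cannot be 2-colored; at least 3 colors are needed.
3 colors suffice: color red → {1, 2, 3, 7}; color blue → {4, 5, 8, 9}; color green → {6}. Each edge has distinct colors on its endpoints.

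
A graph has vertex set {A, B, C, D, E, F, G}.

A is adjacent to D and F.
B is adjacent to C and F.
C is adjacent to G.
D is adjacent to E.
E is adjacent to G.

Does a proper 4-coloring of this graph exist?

The chromatic number is 3. The cycle D-E-G-C-B-F-A-D has odd length 7, so it cannot be 2-colored; at least 3 colors are needed.
3 colors suffice: color red → {A, C, E}; color blue → {D, F, G}; color green → {B}.
Since 4 ≥ 3, a proper 4-coloring certainly exists.

Yes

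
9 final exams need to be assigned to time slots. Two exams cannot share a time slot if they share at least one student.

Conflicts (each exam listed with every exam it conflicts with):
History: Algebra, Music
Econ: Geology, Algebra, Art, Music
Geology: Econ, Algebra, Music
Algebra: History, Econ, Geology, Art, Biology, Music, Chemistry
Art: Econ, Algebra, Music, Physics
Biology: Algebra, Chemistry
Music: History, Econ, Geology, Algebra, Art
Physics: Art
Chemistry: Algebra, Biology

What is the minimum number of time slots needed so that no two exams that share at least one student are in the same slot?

4

Econ, Algebra, Art, Music are mutually in conflict, so at least 4 time slots are needed.
4 time slots suffice: time slot 1 → {Algebra, Physics}; time slot 2 → {Music, Chemistry}; time slot 3 → {History, Econ, Biology}; time slot 4 → {Geology, Art}. Every pair that conflicts lands in different time slots.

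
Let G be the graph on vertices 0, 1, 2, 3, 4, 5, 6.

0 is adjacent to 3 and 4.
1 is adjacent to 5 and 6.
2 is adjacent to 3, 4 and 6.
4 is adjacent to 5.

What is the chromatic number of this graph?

3

The cycle 4-2-6-1-5-4 has odd length 5, so it cannot be 2-colored; at least 3 colors are needed.
3 colors suffice: color a → {0, 2, 5}; color b → {3, 4, 6}; color c → {1}. No two adjacent vertices share a color.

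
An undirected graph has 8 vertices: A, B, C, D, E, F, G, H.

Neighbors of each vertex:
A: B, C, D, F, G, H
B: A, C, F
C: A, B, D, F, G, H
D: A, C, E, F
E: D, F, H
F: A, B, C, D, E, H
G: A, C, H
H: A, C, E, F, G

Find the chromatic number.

A, B, C, F are mutually adjacent (a clique of size 4), so at least 4 colors are needed.
4 colors suffice: A=1, B=4, C=2, D=4, E=1, F=3, G=3, H=4. No two adjacent vertices share a color.

4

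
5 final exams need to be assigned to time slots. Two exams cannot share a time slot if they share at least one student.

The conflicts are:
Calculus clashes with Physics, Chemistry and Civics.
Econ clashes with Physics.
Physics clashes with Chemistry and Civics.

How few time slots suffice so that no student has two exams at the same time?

3

Calculus, Physics, Chemistry pairwise conflict, so at least 3 time slots are needed.
3 time slots suffice: time slot 1 → {Physics}; time slot 2 → {Calculus, Econ}; time slot 3 → {Chemistry, Civics}. Each listed conflict is separated.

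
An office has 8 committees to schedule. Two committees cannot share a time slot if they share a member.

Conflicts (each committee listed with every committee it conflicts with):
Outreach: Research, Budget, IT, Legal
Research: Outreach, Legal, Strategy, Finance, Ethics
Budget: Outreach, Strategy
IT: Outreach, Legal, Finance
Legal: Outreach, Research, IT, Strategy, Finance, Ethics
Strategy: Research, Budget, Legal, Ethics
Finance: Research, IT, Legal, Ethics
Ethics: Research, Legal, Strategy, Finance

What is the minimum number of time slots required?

Research, Legal, Strategy, Ethics all conflict with each other, so at least 4 time slots are needed.
4 time slots suffice: Outreach=3, Research=2, Budget=1, IT=2, Legal=1, Strategy=3, Finance=3, Ethics=4. No two conflicting committees share a time slot.

4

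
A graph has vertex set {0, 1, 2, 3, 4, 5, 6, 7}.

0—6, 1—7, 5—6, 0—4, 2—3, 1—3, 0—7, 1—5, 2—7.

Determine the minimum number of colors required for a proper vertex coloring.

The cycle 1-7-0-6-5-1 has odd length 5, so it cannot be 2-colored; at least 3 colors are needed.
3 colors suffice: color a → {3, 4, 6, 7}; color b → {0, 1, 2}; color c → {5}. Every edge joins two different colors.

3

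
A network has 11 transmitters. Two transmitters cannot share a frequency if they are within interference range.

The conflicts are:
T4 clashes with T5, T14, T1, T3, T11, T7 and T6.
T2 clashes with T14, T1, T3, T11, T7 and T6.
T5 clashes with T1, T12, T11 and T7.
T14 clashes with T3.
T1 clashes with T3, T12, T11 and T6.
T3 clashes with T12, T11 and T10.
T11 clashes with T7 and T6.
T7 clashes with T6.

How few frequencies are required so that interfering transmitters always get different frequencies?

T2, T11, T7, T6 are mutually in conflict, so at least 4 frequencies are needed.
A valid assignment using 4 frequencies: T4=2, T2=2, T5=3, T14=1, T1=4, T3=3, T12=1, T11=1, T10=1, T7=4, T6=3. Each listed conflict is separated.

4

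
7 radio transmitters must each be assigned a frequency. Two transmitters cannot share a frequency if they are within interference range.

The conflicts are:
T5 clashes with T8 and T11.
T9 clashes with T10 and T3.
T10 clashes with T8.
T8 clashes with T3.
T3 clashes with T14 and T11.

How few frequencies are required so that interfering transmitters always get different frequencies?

2

T9 and T3 conflict, so at least 2 frequencies are needed.
2 frequencies suffice: T5=1, T9=2, T10=1, T8=2, T3=1, T14=2, T11=2. Every pair that conflicts lands in different frequencies.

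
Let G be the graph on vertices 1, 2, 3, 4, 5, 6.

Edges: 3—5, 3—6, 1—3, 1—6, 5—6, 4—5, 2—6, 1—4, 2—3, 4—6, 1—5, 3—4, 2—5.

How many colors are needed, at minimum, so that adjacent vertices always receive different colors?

5

1, 3, 4, 5, 6 form a clique, so at least 5 colors are needed.
5 colors suffice: color red → {5}; color blue → {3}; color green → {6}; color yellow → {1, 2}; color purple → {4}. No two adjacent vertices share a color.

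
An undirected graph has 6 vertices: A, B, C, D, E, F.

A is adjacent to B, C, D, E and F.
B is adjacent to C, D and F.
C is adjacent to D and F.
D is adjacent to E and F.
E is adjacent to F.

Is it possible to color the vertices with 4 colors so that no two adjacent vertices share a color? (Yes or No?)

No

A, B, C, D, F are pairwise adjacent (a clique of size 5), so at least 5 colors are needed.
So 4 colors are not enough.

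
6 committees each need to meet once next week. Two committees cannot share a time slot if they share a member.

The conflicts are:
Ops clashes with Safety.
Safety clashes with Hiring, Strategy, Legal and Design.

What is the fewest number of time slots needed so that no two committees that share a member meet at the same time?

2

Safety and Legal conflict, so at least 2 time slots are needed.
2 time slots suffice: time slot 1 → {Safety}; time slot 2 → {Ops, Hiring, Strategy, Legal, Design}. Every pair that conflicts lands in different time slots.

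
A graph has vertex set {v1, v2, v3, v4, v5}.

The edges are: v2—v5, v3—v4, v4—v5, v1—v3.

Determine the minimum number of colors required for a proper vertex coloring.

2

v2 and v5 are adjacent, so at least 2 colors are needed.
2 colors suffice: color red → {v3, v5}; color blue → {v1, v2, v4}. Every edge joins two different colors.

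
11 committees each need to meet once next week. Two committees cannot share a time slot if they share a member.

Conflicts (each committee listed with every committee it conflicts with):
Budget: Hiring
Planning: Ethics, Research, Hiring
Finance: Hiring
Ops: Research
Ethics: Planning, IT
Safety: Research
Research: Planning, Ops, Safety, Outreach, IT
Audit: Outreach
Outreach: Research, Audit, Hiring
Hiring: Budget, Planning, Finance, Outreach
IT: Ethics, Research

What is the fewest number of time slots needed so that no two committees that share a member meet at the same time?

Audit and Outreach conflict, so at least 2 time slots are needed.
2 time slots suffice: time slot 1 → {Ethics, Research, Audit, Hiring}; time slot 2 → {Budget, Planning, Finance, Ops, Safety, Outreach, IT}. Each listed conflict is separated.

2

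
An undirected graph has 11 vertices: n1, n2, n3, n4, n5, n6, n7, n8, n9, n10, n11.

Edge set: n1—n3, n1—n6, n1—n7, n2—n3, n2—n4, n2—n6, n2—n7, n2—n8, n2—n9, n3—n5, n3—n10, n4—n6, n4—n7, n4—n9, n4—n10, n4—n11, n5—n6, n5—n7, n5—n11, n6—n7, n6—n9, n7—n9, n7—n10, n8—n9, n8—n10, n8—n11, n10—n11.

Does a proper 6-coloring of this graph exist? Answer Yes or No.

The chromatic number is 5. n2, n4, n6, n7, n9 are mutually adjacent (a clique of size 5), so at least 5 colors are needed.
A valid assignment using 5 colors: n1=B, n2=G, n3=R, n4=B, n5=B, n6=Y, n7=R, n8=B, n9=P, n10=G, n11=R.
Since 6 ≥ 5, a proper 6-coloring certainly exists.

Yes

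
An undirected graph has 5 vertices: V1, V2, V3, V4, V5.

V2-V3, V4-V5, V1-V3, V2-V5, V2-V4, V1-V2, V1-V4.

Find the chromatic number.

V2, V4, V5 are mutually adjacent, so at least 3 colors are needed.
One proper 3-coloring: V1=3, V2=1, V3=2, V4=2, V5=3. Every edge joins two different colors.

3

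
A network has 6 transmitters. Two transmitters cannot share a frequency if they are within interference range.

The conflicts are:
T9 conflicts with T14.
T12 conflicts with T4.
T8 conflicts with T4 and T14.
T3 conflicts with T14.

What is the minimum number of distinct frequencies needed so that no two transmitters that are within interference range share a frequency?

T9 and T14 conflict, so at least 2 frequencies are needed.
2 frequencies suffice: frequency 1 → {T4, T14}; frequency 2 → {T9, T12, T8, T3}. Each listed conflict is separated.

2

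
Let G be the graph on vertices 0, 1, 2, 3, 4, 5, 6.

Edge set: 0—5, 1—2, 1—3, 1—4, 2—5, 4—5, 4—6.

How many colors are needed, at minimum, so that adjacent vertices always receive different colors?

2

2 and 5 are adjacent, so at least 2 colors are needed.
A valid assignment using 2 colors: 0=b, 1=a, 2=b, 3=b, 4=b, 5=a, 6=a. Each edge has distinct colors on its endpoints.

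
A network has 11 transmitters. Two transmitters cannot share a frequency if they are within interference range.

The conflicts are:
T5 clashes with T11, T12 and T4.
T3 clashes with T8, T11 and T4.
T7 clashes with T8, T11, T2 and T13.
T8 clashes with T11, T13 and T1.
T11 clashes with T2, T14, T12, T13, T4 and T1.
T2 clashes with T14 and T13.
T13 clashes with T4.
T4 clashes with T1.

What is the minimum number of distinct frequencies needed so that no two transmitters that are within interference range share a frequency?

4

T7, T11, T2, T13 are mutually in conflict, so at least 4 frequencies are needed.
4 frequencies suffice: T5=2, T3=2, T7=4, T8=3, T11=1, T2=3, T14=2, T12=3, T13=2, T4=3, T1=2. Each listed conflict is separated.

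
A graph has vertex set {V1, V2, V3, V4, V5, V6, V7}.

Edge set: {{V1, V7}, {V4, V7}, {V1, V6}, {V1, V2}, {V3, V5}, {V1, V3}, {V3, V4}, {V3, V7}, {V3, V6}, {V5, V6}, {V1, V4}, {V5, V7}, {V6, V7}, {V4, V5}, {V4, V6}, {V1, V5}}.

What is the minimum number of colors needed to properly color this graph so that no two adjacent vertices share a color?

V1, V3, V4, V5, V6, V7 are mutually adjacent (a clique of size 6), so at least 6 colors are needed.
6 colors suffice: color 1 → {V1}; color 2 → {V2, V6}; color 3 → {V3}; color 4 → {V5}; color 5 → {V7}; color 6 → {V4}. No two adjacent vertices share a color.

6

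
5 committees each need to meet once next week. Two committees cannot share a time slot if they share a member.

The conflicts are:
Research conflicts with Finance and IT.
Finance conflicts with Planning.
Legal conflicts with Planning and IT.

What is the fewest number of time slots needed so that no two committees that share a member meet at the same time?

The cycle Legal-IT-Research-Finance-Planning-Legal has odd length 5, so it cannot be 2-colored; at least 3 time slots are needed.
Using 3 time slots: Research=1, Finance=3, Legal=1, Planning=2, IT=2. No two conflicting committees share a time slot.

3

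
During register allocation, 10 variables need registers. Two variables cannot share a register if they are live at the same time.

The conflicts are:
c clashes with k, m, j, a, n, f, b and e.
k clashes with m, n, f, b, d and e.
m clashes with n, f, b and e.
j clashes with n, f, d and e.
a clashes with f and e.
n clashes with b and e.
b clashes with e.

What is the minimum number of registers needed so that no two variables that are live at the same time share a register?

c, k, m, n, b, e are mutually in conflict, so at least 6 registers are needed.
A valid assignment using 6 registers: c=1, k=3, m=5, j=3, a=3, n=4, f=2, b=6, d=1, e=2. No two conflicting variables share a register.

6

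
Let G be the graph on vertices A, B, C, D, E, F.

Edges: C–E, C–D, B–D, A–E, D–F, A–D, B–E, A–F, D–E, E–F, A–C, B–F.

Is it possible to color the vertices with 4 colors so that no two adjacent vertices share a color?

The chromatic number is 4. A, C, D, E form a clique, so at least 4 colors are needed.
A valid assignment using 4 colors: A=yellow, B=yellow, C=green, D=blue, E=red, F=green.
That is already a proper 4-coloring.

Yes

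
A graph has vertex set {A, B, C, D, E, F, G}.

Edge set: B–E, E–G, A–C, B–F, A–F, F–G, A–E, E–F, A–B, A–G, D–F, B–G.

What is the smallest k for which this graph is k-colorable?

5

A, B, E, F, G are pairwise adjacent (a clique of size 5), so at least 5 colors are needed.
5 colors suffice: color red → {A, D}; color blue → {C, F}; color green → {E}; color yellow → {B}; color purple → {G}. No two adjacent vertices share a color.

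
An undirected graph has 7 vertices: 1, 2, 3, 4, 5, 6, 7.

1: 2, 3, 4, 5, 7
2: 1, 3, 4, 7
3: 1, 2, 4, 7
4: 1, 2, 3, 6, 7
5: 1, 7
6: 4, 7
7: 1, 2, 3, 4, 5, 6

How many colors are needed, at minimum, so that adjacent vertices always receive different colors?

1, 2, 3, 4, 7 are pairwise adjacent (a clique of size 5), so at least 5 colors are needed.
5 colors suffice: color a → {7}; color b → {1, 6}; color c → {4, 5}; color d → {2}; color e → {3}. No two adjacent vertices share a color.

5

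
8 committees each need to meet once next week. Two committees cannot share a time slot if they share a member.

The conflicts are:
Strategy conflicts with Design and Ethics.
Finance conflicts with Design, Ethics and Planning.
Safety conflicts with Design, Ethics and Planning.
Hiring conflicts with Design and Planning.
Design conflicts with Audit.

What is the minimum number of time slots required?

Safety and Planning conflict, so at least 2 time slots are needed.
A valid assignment using 2 time slots: Strategy=2, Finance=2, Safety=2, Hiring=2, Design=1, Ethics=1, Planning=1, Audit=2. No two conflicting committees share a time slot.

2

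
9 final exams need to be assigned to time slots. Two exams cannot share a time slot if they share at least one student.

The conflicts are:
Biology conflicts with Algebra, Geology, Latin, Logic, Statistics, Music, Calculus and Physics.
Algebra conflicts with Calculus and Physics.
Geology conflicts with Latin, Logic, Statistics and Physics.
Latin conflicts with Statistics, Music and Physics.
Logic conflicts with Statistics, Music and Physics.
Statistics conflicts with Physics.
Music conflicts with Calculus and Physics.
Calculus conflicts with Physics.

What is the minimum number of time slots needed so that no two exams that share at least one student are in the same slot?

Biology, Geology, Latin, Statistics, Physics are mutually in conflict, so at least 5 time slots are needed.
Using 5 time slots: Biology=1, Algebra=3, Geology=3, Latin=5, Logic=5, Statistics=4, Music=3, Calculus=4, Physics=2. No two conflicting exams share a time slot.

5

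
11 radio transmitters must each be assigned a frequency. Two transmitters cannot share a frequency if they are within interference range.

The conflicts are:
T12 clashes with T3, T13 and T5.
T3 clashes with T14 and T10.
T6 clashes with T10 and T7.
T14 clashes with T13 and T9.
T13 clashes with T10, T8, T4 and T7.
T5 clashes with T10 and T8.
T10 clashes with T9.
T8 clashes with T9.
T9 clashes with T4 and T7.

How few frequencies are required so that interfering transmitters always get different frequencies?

2

T12 and T13 conflict, so at least 2 frequencies are needed.
2 frequencies suffice: frequency 1 → {T3, T6, T13, T5, T9}; frequency 2 → {T12, T14, T10, T8, T4, T7}. No two conflicting transmitters share a frequency.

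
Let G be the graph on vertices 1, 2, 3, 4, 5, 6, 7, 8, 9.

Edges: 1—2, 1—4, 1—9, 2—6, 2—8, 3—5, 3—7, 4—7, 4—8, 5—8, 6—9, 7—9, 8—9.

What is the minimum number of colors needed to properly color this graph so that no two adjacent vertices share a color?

The cycle 5-8-9-7-3-5 has odd length 5, so it cannot be 2-colored; at least 3 colors are needed.
3 colors suffice: color red → {2, 4, 5, 9}; color blue → {1, 6, 7, 8}; color green → {3}. No two adjacent vertices share a color.

3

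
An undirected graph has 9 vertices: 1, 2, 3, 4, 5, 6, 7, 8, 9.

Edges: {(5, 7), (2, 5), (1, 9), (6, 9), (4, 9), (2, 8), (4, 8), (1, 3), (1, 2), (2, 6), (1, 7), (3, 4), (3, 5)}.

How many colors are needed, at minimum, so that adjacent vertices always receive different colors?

The cycle 8-2-6-9-4-8 has odd length 5, so it cannot be 2-colored; at least 3 colors are needed.
3 colors suffice: color red → {2, 4, 7}; color blue → {1, 5, 6, 8}; color green → {3, 9}. Every edge joins two different colors.

3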